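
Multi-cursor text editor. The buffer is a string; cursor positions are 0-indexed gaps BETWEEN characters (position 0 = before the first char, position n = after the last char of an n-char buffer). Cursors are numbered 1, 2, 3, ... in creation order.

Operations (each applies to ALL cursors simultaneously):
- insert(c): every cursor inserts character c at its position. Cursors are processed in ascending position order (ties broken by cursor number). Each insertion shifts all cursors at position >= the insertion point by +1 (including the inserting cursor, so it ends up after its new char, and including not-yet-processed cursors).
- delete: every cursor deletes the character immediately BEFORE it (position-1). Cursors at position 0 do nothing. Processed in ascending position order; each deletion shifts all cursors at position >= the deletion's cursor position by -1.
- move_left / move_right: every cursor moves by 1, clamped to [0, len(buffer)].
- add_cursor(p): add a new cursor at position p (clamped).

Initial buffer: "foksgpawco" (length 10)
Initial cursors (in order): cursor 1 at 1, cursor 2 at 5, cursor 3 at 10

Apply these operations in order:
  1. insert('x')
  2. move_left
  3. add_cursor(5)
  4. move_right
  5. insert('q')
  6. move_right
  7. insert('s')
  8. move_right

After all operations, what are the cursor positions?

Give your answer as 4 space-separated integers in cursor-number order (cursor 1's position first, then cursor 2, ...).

After op 1 (insert('x')): buffer="fxoksgxpawcox" (len 13), cursors c1@2 c2@7 c3@13, authorship .1....2.....3
After op 2 (move_left): buffer="fxoksgxpawcox" (len 13), cursors c1@1 c2@6 c3@12, authorship .1....2.....3
After op 3 (add_cursor(5)): buffer="fxoksgxpawcox" (len 13), cursors c1@1 c4@5 c2@6 c3@12, authorship .1....2.....3
After op 4 (move_right): buffer="fxoksgxpawcox" (len 13), cursors c1@2 c4@6 c2@7 c3@13, authorship .1....2.....3
After op 5 (insert('q')): buffer="fxqoksgqxqpawcoxq" (len 17), cursors c1@3 c4@8 c2@10 c3@17, authorship .11....422.....33
After op 6 (move_right): buffer="fxqoksgqxqpawcoxq" (len 17), cursors c1@4 c4@9 c2@11 c3@17, authorship .11....422.....33
After op 7 (insert('s')): buffer="fxqosksgqxsqpsawcoxqs" (len 21), cursors c1@5 c4@11 c2@14 c3@21, authorship .11.1...4242.2....333
After op 8 (move_right): buffer="fxqosksgqxsqpsawcoxqs" (len 21), cursors c1@6 c4@12 c2@15 c3@21, authorship .11.1...4242.2....333

Answer: 6 15 21 12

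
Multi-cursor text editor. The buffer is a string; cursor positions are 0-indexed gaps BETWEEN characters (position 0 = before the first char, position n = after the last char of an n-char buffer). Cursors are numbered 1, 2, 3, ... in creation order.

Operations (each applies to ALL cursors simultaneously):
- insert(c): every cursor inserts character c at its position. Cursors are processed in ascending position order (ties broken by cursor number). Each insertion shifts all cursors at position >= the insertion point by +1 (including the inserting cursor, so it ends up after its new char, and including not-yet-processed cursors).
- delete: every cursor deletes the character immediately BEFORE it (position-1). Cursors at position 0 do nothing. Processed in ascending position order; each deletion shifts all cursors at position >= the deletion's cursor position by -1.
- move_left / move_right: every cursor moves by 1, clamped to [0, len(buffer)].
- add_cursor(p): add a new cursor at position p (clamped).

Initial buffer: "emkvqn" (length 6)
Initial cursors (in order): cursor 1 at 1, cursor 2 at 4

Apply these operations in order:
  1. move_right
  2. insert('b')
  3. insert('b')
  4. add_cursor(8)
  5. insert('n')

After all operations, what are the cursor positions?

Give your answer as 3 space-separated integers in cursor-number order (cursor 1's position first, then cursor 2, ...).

After op 1 (move_right): buffer="emkvqn" (len 6), cursors c1@2 c2@5, authorship ......
After op 2 (insert('b')): buffer="embkvqbn" (len 8), cursors c1@3 c2@7, authorship ..1...2.
After op 3 (insert('b')): buffer="embbkvqbbn" (len 10), cursors c1@4 c2@9, authorship ..11...22.
After op 4 (add_cursor(8)): buffer="embbkvqbbn" (len 10), cursors c1@4 c3@8 c2@9, authorship ..11...22.
After op 5 (insert('n')): buffer="embbnkvqbnbnn" (len 13), cursors c1@5 c3@10 c2@12, authorship ..111...2322.

Answer: 5 12 10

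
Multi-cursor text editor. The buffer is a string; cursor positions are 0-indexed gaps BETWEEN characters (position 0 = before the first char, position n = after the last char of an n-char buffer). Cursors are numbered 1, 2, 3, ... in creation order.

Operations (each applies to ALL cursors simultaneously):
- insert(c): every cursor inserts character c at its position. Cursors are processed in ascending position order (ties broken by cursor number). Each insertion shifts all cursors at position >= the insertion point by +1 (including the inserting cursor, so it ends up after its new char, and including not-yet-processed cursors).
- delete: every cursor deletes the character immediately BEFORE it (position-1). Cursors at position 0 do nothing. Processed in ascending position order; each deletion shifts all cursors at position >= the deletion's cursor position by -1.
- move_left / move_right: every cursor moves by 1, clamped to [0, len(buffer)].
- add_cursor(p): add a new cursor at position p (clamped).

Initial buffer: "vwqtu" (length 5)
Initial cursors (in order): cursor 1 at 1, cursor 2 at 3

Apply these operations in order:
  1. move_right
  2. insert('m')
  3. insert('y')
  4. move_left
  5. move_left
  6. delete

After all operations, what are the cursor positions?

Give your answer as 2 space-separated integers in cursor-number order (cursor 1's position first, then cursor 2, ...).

Answer: 1 4

Derivation:
After op 1 (move_right): buffer="vwqtu" (len 5), cursors c1@2 c2@4, authorship .....
After op 2 (insert('m')): buffer="vwmqtmu" (len 7), cursors c1@3 c2@6, authorship ..1..2.
After op 3 (insert('y')): buffer="vwmyqtmyu" (len 9), cursors c1@4 c2@8, authorship ..11..22.
After op 4 (move_left): buffer="vwmyqtmyu" (len 9), cursors c1@3 c2@7, authorship ..11..22.
After op 5 (move_left): buffer="vwmyqtmyu" (len 9), cursors c1@2 c2@6, authorship ..11..22.
After op 6 (delete): buffer="vmyqmyu" (len 7), cursors c1@1 c2@4, authorship .11.22.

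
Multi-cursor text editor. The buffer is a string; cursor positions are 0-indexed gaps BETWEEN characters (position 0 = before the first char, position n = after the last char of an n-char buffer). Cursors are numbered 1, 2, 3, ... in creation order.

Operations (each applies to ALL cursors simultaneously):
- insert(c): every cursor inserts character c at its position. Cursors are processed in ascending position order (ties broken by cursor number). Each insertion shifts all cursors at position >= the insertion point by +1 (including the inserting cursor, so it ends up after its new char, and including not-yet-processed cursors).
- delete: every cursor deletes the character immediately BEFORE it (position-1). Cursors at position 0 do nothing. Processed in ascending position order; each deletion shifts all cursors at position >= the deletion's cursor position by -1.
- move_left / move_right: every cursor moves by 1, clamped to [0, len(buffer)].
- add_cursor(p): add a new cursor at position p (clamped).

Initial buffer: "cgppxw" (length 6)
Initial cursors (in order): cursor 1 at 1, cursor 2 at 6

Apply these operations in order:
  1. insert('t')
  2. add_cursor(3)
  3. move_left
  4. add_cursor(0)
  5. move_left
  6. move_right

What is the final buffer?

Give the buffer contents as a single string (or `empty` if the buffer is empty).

After op 1 (insert('t')): buffer="ctgppxwt" (len 8), cursors c1@2 c2@8, authorship .1.....2
After op 2 (add_cursor(3)): buffer="ctgppxwt" (len 8), cursors c1@2 c3@3 c2@8, authorship .1.....2
After op 3 (move_left): buffer="ctgppxwt" (len 8), cursors c1@1 c3@2 c2@7, authorship .1.....2
After op 4 (add_cursor(0)): buffer="ctgppxwt" (len 8), cursors c4@0 c1@1 c3@2 c2@7, authorship .1.....2
After op 5 (move_left): buffer="ctgppxwt" (len 8), cursors c1@0 c4@0 c3@1 c2@6, authorship .1.....2
After op 6 (move_right): buffer="ctgppxwt" (len 8), cursors c1@1 c4@1 c3@2 c2@7, authorship .1.....2

Answer: ctgppxwt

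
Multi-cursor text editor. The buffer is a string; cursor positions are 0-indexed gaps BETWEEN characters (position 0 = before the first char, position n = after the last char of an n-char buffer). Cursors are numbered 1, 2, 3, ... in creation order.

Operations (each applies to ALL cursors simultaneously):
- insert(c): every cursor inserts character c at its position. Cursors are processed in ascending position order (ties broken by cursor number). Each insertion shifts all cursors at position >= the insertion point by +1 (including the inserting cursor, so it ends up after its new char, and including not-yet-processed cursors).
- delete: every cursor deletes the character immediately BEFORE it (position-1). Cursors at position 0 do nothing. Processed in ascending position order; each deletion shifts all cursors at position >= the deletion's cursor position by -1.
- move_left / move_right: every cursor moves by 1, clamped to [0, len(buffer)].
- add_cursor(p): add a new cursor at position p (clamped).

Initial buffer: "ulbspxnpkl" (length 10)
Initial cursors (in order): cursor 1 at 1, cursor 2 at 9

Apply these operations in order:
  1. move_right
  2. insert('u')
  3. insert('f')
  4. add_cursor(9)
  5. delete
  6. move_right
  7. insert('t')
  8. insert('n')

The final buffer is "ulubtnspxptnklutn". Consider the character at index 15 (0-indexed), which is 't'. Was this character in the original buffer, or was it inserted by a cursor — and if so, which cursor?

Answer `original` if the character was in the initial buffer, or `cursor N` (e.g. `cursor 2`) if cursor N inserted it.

Answer: cursor 2

Derivation:
After op 1 (move_right): buffer="ulbspxnpkl" (len 10), cursors c1@2 c2@10, authorship ..........
After op 2 (insert('u')): buffer="ulubspxnpklu" (len 12), cursors c1@3 c2@12, authorship ..1........2
After op 3 (insert('f')): buffer="ulufbspxnpkluf" (len 14), cursors c1@4 c2@14, authorship ..11........22
After op 4 (add_cursor(9)): buffer="ulufbspxnpkluf" (len 14), cursors c1@4 c3@9 c2@14, authorship ..11........22
After op 5 (delete): buffer="ulubspxpklu" (len 11), cursors c1@3 c3@7 c2@11, authorship ..1.......2
After op 6 (move_right): buffer="ulubspxpklu" (len 11), cursors c1@4 c3@8 c2@11, authorship ..1.......2
After op 7 (insert('t')): buffer="ulubtspxptklut" (len 14), cursors c1@5 c3@10 c2@14, authorship ..1.1....3..22
After op 8 (insert('n')): buffer="ulubtnspxptnklutn" (len 17), cursors c1@6 c3@12 c2@17, authorship ..1.11....33..222
Authorship (.=original, N=cursor N): . . 1 . 1 1 . . . . 3 3 . . 2 2 2
Index 15: author = 2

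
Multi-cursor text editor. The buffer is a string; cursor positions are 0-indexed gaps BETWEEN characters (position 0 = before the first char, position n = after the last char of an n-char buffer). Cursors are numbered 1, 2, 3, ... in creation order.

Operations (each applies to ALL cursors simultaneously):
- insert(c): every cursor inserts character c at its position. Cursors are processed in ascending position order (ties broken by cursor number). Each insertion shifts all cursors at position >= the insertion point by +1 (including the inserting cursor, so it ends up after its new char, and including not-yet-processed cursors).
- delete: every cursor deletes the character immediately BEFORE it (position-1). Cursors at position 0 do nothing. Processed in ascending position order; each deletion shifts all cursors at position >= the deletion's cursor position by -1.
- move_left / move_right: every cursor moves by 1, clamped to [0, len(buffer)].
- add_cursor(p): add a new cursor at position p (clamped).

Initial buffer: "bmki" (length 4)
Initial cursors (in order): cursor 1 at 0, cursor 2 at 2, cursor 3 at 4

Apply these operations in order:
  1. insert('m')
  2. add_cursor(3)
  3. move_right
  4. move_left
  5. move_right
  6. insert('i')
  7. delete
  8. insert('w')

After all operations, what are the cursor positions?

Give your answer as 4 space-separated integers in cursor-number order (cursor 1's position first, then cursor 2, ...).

Answer: 3 8 11 6

Derivation:
After op 1 (insert('m')): buffer="mbmmkim" (len 7), cursors c1@1 c2@4 c3@7, authorship 1..2..3
After op 2 (add_cursor(3)): buffer="mbmmkim" (len 7), cursors c1@1 c4@3 c2@4 c3@7, authorship 1..2..3
After op 3 (move_right): buffer="mbmmkim" (len 7), cursors c1@2 c4@4 c2@5 c3@7, authorship 1..2..3
After op 4 (move_left): buffer="mbmmkim" (len 7), cursors c1@1 c4@3 c2@4 c3@6, authorship 1..2..3
After op 5 (move_right): buffer="mbmmkim" (len 7), cursors c1@2 c4@4 c2@5 c3@7, authorship 1..2..3
After op 6 (insert('i')): buffer="mbimmikiimi" (len 11), cursors c1@3 c4@6 c2@8 c3@11, authorship 1.1.24.2.33
After op 7 (delete): buffer="mbmmkim" (len 7), cursors c1@2 c4@4 c2@5 c3@7, authorship 1..2..3
After op 8 (insert('w')): buffer="mbwmmwkwimw" (len 11), cursors c1@3 c4@6 c2@8 c3@11, authorship 1.1.24.2.33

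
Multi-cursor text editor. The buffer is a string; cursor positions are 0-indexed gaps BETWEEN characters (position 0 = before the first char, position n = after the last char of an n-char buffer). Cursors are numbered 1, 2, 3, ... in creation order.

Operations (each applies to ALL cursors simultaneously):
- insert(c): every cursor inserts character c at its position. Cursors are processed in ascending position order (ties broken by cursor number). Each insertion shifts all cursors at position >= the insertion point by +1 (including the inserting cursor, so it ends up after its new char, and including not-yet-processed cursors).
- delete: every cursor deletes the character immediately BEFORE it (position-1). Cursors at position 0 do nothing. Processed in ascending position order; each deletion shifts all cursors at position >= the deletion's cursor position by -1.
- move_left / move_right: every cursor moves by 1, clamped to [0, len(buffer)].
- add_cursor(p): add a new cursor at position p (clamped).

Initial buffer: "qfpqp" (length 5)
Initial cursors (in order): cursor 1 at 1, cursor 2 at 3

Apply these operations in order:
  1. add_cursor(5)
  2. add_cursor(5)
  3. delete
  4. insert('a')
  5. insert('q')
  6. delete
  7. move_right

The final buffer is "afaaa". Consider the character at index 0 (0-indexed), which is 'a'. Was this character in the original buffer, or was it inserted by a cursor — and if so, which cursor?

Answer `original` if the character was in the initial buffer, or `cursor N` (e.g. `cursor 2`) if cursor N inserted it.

Answer: cursor 1

Derivation:
After op 1 (add_cursor(5)): buffer="qfpqp" (len 5), cursors c1@1 c2@3 c3@5, authorship .....
After op 2 (add_cursor(5)): buffer="qfpqp" (len 5), cursors c1@1 c2@3 c3@5 c4@5, authorship .....
After op 3 (delete): buffer="f" (len 1), cursors c1@0 c2@1 c3@1 c4@1, authorship .
After op 4 (insert('a')): buffer="afaaa" (len 5), cursors c1@1 c2@5 c3@5 c4@5, authorship 1.234
After op 5 (insert('q')): buffer="aqfaaaqqq" (len 9), cursors c1@2 c2@9 c3@9 c4@9, authorship 11.234234
After op 6 (delete): buffer="afaaa" (len 5), cursors c1@1 c2@5 c3@5 c4@5, authorship 1.234
After op 7 (move_right): buffer="afaaa" (len 5), cursors c1@2 c2@5 c3@5 c4@5, authorship 1.234
Authorship (.=original, N=cursor N): 1 . 2 3 4
Index 0: author = 1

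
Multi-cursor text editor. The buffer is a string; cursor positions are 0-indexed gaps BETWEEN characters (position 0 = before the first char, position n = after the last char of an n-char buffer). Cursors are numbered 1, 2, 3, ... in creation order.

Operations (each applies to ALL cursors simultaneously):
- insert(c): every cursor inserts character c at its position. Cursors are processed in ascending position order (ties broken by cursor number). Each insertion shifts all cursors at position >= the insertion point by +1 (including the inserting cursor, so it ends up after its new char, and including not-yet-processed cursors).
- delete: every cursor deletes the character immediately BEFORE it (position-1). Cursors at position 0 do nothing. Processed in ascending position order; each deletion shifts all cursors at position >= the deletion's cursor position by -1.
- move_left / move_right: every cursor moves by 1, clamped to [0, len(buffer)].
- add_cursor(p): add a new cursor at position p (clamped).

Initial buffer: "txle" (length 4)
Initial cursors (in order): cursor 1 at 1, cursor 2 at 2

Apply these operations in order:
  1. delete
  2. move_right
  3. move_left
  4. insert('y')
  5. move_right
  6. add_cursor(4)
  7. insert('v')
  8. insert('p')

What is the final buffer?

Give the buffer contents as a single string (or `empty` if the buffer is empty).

After op 1 (delete): buffer="le" (len 2), cursors c1@0 c2@0, authorship ..
After op 2 (move_right): buffer="le" (len 2), cursors c1@1 c2@1, authorship ..
After op 3 (move_left): buffer="le" (len 2), cursors c1@0 c2@0, authorship ..
After op 4 (insert('y')): buffer="yyle" (len 4), cursors c1@2 c2@2, authorship 12..
After op 5 (move_right): buffer="yyle" (len 4), cursors c1@3 c2@3, authorship 12..
After op 6 (add_cursor(4)): buffer="yyle" (len 4), cursors c1@3 c2@3 c3@4, authorship 12..
After op 7 (insert('v')): buffer="yylvvev" (len 7), cursors c1@5 c2@5 c3@7, authorship 12.12.3
After op 8 (insert('p')): buffer="yylvvppevp" (len 10), cursors c1@7 c2@7 c3@10, authorship 12.1212.33

Answer: yylvvppevp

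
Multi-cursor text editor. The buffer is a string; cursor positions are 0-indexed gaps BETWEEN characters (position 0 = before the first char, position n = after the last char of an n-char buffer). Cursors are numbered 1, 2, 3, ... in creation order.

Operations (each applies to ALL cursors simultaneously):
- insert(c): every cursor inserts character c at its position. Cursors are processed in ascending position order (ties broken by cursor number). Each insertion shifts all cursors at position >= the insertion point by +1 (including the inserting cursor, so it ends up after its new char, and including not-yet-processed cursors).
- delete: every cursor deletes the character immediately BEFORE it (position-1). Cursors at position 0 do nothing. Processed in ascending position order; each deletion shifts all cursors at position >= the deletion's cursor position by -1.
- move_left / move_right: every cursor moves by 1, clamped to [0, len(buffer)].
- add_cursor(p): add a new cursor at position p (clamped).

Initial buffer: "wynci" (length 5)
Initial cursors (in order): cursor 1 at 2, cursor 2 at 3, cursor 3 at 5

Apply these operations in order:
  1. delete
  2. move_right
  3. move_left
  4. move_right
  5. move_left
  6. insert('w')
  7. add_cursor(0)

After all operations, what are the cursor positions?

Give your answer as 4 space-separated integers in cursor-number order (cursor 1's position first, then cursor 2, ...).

Answer: 4 4 4 0

Derivation:
After op 1 (delete): buffer="wc" (len 2), cursors c1@1 c2@1 c3@2, authorship ..
After op 2 (move_right): buffer="wc" (len 2), cursors c1@2 c2@2 c3@2, authorship ..
After op 3 (move_left): buffer="wc" (len 2), cursors c1@1 c2@1 c3@1, authorship ..
After op 4 (move_right): buffer="wc" (len 2), cursors c1@2 c2@2 c3@2, authorship ..
After op 5 (move_left): buffer="wc" (len 2), cursors c1@1 c2@1 c3@1, authorship ..
After op 6 (insert('w')): buffer="wwwwc" (len 5), cursors c1@4 c2@4 c3@4, authorship .123.
After op 7 (add_cursor(0)): buffer="wwwwc" (len 5), cursors c4@0 c1@4 c2@4 c3@4, authorship .123.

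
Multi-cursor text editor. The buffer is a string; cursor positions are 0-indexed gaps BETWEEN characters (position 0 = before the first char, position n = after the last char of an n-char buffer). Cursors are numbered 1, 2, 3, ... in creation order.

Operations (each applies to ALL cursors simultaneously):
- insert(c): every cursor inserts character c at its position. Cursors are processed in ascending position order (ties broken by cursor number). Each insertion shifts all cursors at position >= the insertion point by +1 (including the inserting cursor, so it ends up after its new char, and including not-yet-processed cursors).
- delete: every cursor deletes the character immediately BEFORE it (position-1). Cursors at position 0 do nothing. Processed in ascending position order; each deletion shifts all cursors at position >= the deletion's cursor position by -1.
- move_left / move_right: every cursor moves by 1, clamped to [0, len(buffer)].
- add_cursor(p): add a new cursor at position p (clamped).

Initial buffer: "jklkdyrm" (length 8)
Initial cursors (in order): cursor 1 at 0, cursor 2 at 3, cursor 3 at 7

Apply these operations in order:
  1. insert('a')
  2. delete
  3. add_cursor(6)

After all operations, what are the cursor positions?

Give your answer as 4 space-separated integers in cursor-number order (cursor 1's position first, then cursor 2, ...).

After op 1 (insert('a')): buffer="ajklakdyram" (len 11), cursors c1@1 c2@5 c3@10, authorship 1...2....3.
After op 2 (delete): buffer="jklkdyrm" (len 8), cursors c1@0 c2@3 c3@7, authorship ........
After op 3 (add_cursor(6)): buffer="jklkdyrm" (len 8), cursors c1@0 c2@3 c4@6 c3@7, authorship ........

Answer: 0 3 7 6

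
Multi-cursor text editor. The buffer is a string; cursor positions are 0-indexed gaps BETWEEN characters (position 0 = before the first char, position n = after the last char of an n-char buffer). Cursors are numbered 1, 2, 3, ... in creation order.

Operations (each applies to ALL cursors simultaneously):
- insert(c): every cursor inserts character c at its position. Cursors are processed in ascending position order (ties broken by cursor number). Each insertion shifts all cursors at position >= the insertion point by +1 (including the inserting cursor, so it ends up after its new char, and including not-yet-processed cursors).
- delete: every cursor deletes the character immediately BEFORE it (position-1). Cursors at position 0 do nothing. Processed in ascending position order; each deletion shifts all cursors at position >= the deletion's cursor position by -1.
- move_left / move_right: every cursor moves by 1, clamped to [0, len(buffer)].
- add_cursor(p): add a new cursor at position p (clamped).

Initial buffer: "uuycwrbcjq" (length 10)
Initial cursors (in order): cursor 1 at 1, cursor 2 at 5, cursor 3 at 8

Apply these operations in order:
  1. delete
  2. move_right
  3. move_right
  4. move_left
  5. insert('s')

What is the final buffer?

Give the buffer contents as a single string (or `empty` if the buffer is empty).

After op 1 (delete): buffer="uycrbjq" (len 7), cursors c1@0 c2@3 c3@5, authorship .......
After op 2 (move_right): buffer="uycrbjq" (len 7), cursors c1@1 c2@4 c3@6, authorship .......
After op 3 (move_right): buffer="uycrbjq" (len 7), cursors c1@2 c2@5 c3@7, authorship .......
After op 4 (move_left): buffer="uycrbjq" (len 7), cursors c1@1 c2@4 c3@6, authorship .......
After op 5 (insert('s')): buffer="usycrsbjsq" (len 10), cursors c1@2 c2@6 c3@9, authorship .1...2..3.

Answer: usycrsbjsq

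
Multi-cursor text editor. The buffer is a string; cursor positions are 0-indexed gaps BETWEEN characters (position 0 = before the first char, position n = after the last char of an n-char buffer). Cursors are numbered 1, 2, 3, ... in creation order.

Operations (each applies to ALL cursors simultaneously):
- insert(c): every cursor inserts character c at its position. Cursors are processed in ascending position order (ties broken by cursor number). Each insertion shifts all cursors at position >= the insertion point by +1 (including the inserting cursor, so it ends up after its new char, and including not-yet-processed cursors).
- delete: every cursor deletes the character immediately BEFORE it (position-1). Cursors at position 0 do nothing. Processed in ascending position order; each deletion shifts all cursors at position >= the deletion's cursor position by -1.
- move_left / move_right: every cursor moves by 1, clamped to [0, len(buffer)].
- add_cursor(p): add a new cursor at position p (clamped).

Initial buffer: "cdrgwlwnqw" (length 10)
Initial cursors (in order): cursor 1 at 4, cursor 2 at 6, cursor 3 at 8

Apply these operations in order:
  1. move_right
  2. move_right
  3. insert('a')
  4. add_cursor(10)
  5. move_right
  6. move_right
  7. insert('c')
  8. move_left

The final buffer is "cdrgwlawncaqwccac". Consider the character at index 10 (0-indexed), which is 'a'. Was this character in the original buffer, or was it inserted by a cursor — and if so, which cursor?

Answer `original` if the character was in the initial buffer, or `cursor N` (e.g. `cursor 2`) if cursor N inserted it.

Answer: cursor 2

Derivation:
After op 1 (move_right): buffer="cdrgwlwnqw" (len 10), cursors c1@5 c2@7 c3@9, authorship ..........
After op 2 (move_right): buffer="cdrgwlwnqw" (len 10), cursors c1@6 c2@8 c3@10, authorship ..........
After op 3 (insert('a')): buffer="cdrgwlawnaqwa" (len 13), cursors c1@7 c2@10 c3@13, authorship ......1..2..3
After op 4 (add_cursor(10)): buffer="cdrgwlawnaqwa" (len 13), cursors c1@7 c2@10 c4@10 c3@13, authorship ......1..2..3
After op 5 (move_right): buffer="cdrgwlawnaqwa" (len 13), cursors c1@8 c2@11 c4@11 c3@13, authorship ......1..2..3
After op 6 (move_right): buffer="cdrgwlawnaqwa" (len 13), cursors c1@9 c2@12 c4@12 c3@13, authorship ......1..2..3
After op 7 (insert('c')): buffer="cdrgwlawncaqwccac" (len 17), cursors c1@10 c2@15 c4@15 c3@17, authorship ......1..12..2433
After op 8 (move_left): buffer="cdrgwlawncaqwccac" (len 17), cursors c1@9 c2@14 c4@14 c3@16, authorship ......1..12..2433
Authorship (.=original, N=cursor N): . . . . . . 1 . . 1 2 . . 2 4 3 3
Index 10: author = 2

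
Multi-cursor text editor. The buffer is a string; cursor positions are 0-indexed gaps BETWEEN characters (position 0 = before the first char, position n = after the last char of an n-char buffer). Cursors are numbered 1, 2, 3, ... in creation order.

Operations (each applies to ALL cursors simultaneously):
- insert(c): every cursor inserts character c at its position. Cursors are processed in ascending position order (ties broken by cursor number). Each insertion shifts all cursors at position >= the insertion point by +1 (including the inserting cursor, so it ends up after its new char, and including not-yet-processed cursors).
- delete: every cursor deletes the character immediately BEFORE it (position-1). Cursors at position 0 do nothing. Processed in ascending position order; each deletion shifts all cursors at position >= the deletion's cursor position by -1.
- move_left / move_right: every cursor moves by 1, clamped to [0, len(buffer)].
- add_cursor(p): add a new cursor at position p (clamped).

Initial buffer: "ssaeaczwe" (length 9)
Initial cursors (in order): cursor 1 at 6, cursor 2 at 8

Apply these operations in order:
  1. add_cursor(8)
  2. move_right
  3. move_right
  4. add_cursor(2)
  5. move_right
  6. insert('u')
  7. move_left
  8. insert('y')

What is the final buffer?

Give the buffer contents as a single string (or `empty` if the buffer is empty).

Answer: ssayueaczweuuyyyu

Derivation:
After op 1 (add_cursor(8)): buffer="ssaeaczwe" (len 9), cursors c1@6 c2@8 c3@8, authorship .........
After op 2 (move_right): buffer="ssaeaczwe" (len 9), cursors c1@7 c2@9 c3@9, authorship .........
After op 3 (move_right): buffer="ssaeaczwe" (len 9), cursors c1@8 c2@9 c3@9, authorship .........
After op 4 (add_cursor(2)): buffer="ssaeaczwe" (len 9), cursors c4@2 c1@8 c2@9 c3@9, authorship .........
After op 5 (move_right): buffer="ssaeaczwe" (len 9), cursors c4@3 c1@9 c2@9 c3@9, authorship .........
After op 6 (insert('u')): buffer="ssaueaczweuuu" (len 13), cursors c4@4 c1@13 c2@13 c3@13, authorship ...4......123
After op 7 (move_left): buffer="ssaueaczweuuu" (len 13), cursors c4@3 c1@12 c2@12 c3@12, authorship ...4......123
After op 8 (insert('y')): buffer="ssayueaczweuuyyyu" (len 17), cursors c4@4 c1@16 c2@16 c3@16, authorship ...44......121233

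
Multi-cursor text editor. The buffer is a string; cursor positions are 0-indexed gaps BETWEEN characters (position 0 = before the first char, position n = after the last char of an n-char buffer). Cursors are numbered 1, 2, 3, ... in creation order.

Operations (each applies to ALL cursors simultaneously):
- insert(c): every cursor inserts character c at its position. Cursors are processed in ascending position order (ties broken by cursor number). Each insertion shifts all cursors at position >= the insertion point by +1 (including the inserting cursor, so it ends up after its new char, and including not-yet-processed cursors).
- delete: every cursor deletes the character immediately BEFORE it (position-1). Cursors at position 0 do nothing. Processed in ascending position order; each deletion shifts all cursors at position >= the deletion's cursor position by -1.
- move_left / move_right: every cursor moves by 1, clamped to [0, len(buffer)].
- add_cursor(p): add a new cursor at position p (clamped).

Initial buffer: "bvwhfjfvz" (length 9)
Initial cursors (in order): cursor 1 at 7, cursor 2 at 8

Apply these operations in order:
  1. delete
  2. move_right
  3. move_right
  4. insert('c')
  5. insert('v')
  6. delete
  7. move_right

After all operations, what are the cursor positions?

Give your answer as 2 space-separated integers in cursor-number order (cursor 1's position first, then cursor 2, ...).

Answer: 9 9

Derivation:
After op 1 (delete): buffer="bvwhfjz" (len 7), cursors c1@6 c2@6, authorship .......
After op 2 (move_right): buffer="bvwhfjz" (len 7), cursors c1@7 c2@7, authorship .......
After op 3 (move_right): buffer="bvwhfjz" (len 7), cursors c1@7 c2@7, authorship .......
After op 4 (insert('c')): buffer="bvwhfjzcc" (len 9), cursors c1@9 c2@9, authorship .......12
After op 5 (insert('v')): buffer="bvwhfjzccvv" (len 11), cursors c1@11 c2@11, authorship .......1212
After op 6 (delete): buffer="bvwhfjzcc" (len 9), cursors c1@9 c2@9, authorship .......12
After op 7 (move_right): buffer="bvwhfjzcc" (len 9), cursors c1@9 c2@9, authorship .......12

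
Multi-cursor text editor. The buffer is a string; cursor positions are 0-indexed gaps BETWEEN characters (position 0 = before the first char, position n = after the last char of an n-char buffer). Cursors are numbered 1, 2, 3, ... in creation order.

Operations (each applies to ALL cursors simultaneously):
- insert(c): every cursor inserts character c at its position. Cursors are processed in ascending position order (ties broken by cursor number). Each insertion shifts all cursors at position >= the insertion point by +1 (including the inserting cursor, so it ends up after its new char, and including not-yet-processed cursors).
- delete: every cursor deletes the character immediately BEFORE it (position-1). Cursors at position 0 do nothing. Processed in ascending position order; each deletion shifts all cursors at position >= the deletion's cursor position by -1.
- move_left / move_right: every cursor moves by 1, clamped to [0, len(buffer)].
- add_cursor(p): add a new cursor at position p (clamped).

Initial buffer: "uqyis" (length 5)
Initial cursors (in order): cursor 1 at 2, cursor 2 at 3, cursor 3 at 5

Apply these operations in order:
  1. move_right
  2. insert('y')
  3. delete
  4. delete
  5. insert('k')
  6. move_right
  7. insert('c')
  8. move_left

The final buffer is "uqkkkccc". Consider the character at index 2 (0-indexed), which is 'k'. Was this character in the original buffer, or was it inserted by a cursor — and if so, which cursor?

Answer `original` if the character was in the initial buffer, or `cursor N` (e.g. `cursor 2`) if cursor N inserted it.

Answer: cursor 1

Derivation:
After op 1 (move_right): buffer="uqyis" (len 5), cursors c1@3 c2@4 c3@5, authorship .....
After op 2 (insert('y')): buffer="uqyyiysy" (len 8), cursors c1@4 c2@6 c3@8, authorship ...1.2.3
After op 3 (delete): buffer="uqyis" (len 5), cursors c1@3 c2@4 c3@5, authorship .....
After op 4 (delete): buffer="uq" (len 2), cursors c1@2 c2@2 c3@2, authorship ..
After op 5 (insert('k')): buffer="uqkkk" (len 5), cursors c1@5 c2@5 c3@5, authorship ..123
After op 6 (move_right): buffer="uqkkk" (len 5), cursors c1@5 c2@5 c3@5, authorship ..123
After op 7 (insert('c')): buffer="uqkkkccc" (len 8), cursors c1@8 c2@8 c3@8, authorship ..123123
After op 8 (move_left): buffer="uqkkkccc" (len 8), cursors c1@7 c2@7 c3@7, authorship ..123123
Authorship (.=original, N=cursor N): . . 1 2 3 1 2 3
Index 2: author = 1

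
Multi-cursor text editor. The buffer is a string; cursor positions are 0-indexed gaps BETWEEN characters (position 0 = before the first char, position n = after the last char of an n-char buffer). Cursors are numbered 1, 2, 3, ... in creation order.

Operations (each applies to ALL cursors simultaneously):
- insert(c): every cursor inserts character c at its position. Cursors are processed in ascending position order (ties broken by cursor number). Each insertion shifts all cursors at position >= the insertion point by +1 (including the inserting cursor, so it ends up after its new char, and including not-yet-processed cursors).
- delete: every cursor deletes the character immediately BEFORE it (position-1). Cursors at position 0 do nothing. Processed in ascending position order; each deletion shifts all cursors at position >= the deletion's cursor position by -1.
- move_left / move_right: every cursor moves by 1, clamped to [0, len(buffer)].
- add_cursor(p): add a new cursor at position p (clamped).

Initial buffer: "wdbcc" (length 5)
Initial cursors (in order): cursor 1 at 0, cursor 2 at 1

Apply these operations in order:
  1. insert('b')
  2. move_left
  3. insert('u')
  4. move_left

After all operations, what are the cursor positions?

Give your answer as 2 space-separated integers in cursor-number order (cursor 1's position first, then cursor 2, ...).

After op 1 (insert('b')): buffer="bwbdbcc" (len 7), cursors c1@1 c2@3, authorship 1.2....
After op 2 (move_left): buffer="bwbdbcc" (len 7), cursors c1@0 c2@2, authorship 1.2....
After op 3 (insert('u')): buffer="ubwubdbcc" (len 9), cursors c1@1 c2@4, authorship 11.22....
After op 4 (move_left): buffer="ubwubdbcc" (len 9), cursors c1@0 c2@3, authorship 11.22....

Answer: 0 3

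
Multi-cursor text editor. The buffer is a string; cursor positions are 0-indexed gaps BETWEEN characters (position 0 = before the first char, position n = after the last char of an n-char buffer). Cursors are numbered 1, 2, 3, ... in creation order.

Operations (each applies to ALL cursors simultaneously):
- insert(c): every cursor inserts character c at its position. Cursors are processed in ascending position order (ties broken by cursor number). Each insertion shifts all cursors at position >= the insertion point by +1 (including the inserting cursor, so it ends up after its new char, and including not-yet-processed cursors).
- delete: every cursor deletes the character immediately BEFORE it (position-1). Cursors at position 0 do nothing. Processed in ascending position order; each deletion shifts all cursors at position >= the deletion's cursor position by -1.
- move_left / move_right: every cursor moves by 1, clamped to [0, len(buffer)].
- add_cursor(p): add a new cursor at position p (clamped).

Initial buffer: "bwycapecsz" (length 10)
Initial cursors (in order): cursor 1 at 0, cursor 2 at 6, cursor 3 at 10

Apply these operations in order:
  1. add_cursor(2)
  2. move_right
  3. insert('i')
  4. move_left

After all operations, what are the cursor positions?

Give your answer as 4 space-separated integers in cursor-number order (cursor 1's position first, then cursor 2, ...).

Answer: 1 9 13 4

Derivation:
After op 1 (add_cursor(2)): buffer="bwycapecsz" (len 10), cursors c1@0 c4@2 c2@6 c3@10, authorship ..........
After op 2 (move_right): buffer="bwycapecsz" (len 10), cursors c1@1 c4@3 c2@7 c3@10, authorship ..........
After op 3 (insert('i')): buffer="biwyicapeicszi" (len 14), cursors c1@2 c4@5 c2@10 c3@14, authorship .1..4....2...3
After op 4 (move_left): buffer="biwyicapeicszi" (len 14), cursors c1@1 c4@4 c2@9 c3@13, authorship .1..4....2...3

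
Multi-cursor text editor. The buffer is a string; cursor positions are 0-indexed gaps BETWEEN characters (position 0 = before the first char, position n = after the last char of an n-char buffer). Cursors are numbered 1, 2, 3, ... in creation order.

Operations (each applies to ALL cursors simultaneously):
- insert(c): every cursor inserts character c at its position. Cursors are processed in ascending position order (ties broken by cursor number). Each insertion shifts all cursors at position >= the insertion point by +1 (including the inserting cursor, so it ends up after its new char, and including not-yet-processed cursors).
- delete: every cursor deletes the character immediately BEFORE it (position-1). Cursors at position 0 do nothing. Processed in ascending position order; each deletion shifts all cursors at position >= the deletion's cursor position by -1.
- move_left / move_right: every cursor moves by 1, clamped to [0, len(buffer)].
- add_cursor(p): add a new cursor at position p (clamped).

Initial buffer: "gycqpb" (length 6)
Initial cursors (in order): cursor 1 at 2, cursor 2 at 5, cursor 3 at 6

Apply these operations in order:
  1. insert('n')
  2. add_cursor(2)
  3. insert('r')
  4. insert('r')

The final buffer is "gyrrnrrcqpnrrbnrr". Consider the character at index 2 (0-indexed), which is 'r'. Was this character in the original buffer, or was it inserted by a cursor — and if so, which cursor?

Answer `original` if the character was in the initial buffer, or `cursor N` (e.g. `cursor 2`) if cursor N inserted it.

After op 1 (insert('n')): buffer="gyncqpnbn" (len 9), cursors c1@3 c2@7 c3@9, authorship ..1...2.3
After op 2 (add_cursor(2)): buffer="gyncqpnbn" (len 9), cursors c4@2 c1@3 c2@7 c3@9, authorship ..1...2.3
After op 3 (insert('r')): buffer="gyrnrcqpnrbnr" (len 13), cursors c4@3 c1@5 c2@10 c3@13, authorship ..411...22.33
After op 4 (insert('r')): buffer="gyrrnrrcqpnrrbnrr" (len 17), cursors c4@4 c1@7 c2@13 c3@17, authorship ..44111...222.333
Authorship (.=original, N=cursor N): . . 4 4 1 1 1 . . . 2 2 2 . 3 3 3
Index 2: author = 4

Answer: cursor 4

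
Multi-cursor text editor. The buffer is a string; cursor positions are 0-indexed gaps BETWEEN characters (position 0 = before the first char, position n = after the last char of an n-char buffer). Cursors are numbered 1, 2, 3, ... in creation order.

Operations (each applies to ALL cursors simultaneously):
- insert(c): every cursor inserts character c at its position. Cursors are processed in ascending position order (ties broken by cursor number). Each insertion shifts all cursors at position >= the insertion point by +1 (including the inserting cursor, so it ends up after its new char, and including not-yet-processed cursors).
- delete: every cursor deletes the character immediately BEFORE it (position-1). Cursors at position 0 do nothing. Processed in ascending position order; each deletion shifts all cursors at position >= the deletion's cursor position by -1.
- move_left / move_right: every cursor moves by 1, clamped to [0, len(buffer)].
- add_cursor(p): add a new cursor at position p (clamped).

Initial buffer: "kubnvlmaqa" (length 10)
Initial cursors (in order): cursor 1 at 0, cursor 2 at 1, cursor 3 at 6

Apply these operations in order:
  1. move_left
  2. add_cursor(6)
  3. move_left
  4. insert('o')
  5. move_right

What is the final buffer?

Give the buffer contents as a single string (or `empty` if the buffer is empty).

Answer: ookubnovolmaqa

Derivation:
After op 1 (move_left): buffer="kubnvlmaqa" (len 10), cursors c1@0 c2@0 c3@5, authorship ..........
After op 2 (add_cursor(6)): buffer="kubnvlmaqa" (len 10), cursors c1@0 c2@0 c3@5 c4@6, authorship ..........
After op 3 (move_left): buffer="kubnvlmaqa" (len 10), cursors c1@0 c2@0 c3@4 c4@5, authorship ..........
After op 4 (insert('o')): buffer="ookubnovolmaqa" (len 14), cursors c1@2 c2@2 c3@7 c4@9, authorship 12....3.4.....
After op 5 (move_right): buffer="ookubnovolmaqa" (len 14), cursors c1@3 c2@3 c3@8 c4@10, authorship 12....3.4.....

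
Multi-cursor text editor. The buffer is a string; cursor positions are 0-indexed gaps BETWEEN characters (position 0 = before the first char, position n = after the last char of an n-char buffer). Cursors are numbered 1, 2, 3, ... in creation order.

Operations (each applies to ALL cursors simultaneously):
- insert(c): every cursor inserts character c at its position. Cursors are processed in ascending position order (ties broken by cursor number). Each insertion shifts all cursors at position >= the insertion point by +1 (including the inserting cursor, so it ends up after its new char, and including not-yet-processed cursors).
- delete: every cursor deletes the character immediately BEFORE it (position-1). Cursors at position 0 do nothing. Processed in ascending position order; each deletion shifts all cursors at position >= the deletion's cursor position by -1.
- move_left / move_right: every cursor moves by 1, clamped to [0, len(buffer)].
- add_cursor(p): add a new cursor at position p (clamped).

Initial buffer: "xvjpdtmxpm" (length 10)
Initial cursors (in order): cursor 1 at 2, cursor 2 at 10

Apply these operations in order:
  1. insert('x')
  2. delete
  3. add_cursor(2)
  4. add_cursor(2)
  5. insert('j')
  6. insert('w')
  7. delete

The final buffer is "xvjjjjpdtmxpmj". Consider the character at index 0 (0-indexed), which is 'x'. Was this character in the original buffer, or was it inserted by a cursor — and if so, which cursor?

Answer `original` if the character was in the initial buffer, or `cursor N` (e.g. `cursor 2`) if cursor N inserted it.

Answer: original

Derivation:
After op 1 (insert('x')): buffer="xvxjpdtmxpmx" (len 12), cursors c1@3 c2@12, authorship ..1........2
After op 2 (delete): buffer="xvjpdtmxpm" (len 10), cursors c1@2 c2@10, authorship ..........
After op 3 (add_cursor(2)): buffer="xvjpdtmxpm" (len 10), cursors c1@2 c3@2 c2@10, authorship ..........
After op 4 (add_cursor(2)): buffer="xvjpdtmxpm" (len 10), cursors c1@2 c3@2 c4@2 c2@10, authorship ..........
After op 5 (insert('j')): buffer="xvjjjjpdtmxpmj" (len 14), cursors c1@5 c3@5 c4@5 c2@14, authorship ..134........2
After op 6 (insert('w')): buffer="xvjjjwwwjpdtmxpmjw" (len 18), cursors c1@8 c3@8 c4@8 c2@18, authorship ..134134........22
After op 7 (delete): buffer="xvjjjjpdtmxpmj" (len 14), cursors c1@5 c3@5 c4@5 c2@14, authorship ..134........2
Authorship (.=original, N=cursor N): . . 1 3 4 . . . . . . . . 2
Index 0: author = original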